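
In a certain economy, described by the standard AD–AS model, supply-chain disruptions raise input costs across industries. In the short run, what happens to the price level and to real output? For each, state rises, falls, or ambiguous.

This is an adverse supply shock: SRAS shifts left.
Moving along the downward-sloping AD curve, P rises and Y falls.

Price level: rises; output: falls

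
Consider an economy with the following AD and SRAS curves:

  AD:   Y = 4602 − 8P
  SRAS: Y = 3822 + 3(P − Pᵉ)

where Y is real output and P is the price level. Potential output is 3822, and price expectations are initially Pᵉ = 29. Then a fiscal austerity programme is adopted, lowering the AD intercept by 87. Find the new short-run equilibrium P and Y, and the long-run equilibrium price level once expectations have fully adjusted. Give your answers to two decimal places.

AD shifts left: new AD is Y = 4515 − 8P. With Pᵉ = 29, SRAS is Y = 3735 + 3P.
Short run: 4515 − 8P = 3735 + 3P gives 780 = 11P, so P = 70.91 and Y = 4515 − 8P = 3947.73.
Y = 3947.73 is above potential 3822; expectations adjust and SRAS shifts left until Y = 3822.
Long run: on the new AD curve, 3822 = 4515 − 8P gives P = 86.63.

Short run: P = 70.91, Y = 3947.73. Long run: P = 86.63.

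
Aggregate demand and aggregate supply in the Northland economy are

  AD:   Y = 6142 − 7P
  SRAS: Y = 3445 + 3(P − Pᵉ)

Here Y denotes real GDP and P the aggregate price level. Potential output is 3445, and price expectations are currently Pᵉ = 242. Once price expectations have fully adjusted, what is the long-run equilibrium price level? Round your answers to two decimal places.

Short run: with Pᵉ = 242, SRAS is Y = 2719 + 3P. Setting AD = SRAS gives 3423 = 10P, so P = 342.30 and Y = 6142 − 7P = 3745.90.
Output 3745.90 is above potential 3445, so over time expected prices rise and SRAS shifts left until Y returns to 3445.
Long run: Y = 3445 on the AD curve gives 3445 = 6142 − 7P, so P = 385.29.

Long-run P = 385.29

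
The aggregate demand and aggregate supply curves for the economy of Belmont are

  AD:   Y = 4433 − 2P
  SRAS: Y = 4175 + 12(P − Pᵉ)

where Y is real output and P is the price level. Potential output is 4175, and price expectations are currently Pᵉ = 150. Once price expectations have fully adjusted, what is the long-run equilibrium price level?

Long-run P = 129

Short run: with Pᵉ = 150, SRAS is Y = 2375 + 12P. Setting AD = SRAS gives 2058 = 14P, so P = 147 and Y = 4433 − 2·147 = 4139.
Output 4139 is below potential 4175, so over time expected prices fall and SRAS shifts right until Y returns to 4175.
Long run: Y = 4175 on the AD curve gives 4175 = 4433 − 2P, so P = 129.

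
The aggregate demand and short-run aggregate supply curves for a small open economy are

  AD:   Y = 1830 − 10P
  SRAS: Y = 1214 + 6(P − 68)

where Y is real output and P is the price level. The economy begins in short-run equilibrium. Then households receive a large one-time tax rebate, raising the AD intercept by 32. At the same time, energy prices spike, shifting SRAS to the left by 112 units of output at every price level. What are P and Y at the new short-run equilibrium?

P = 73, Y = 1132

After both shocks: AD is Y = 1862 − 10P and SRAS is Y = 694 + 6P.
Setting them equal: 1168 = 16P, so P = 73.
Y = 1862 − 10·73 = 1132.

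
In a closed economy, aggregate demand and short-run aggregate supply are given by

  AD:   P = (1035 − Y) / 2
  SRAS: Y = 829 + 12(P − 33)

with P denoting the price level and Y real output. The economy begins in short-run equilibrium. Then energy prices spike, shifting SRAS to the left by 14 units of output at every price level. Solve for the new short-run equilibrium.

P = 44, Y = 947

This is a negative supply shock: SRAS shifts left.
New SRAS: Y = 419 + 12P.
Set AD = SRAS: 1035 − 2P = 419 + 12P, so 616 = 14P and P = 44.
Y = 1035 − 2·44 = 947.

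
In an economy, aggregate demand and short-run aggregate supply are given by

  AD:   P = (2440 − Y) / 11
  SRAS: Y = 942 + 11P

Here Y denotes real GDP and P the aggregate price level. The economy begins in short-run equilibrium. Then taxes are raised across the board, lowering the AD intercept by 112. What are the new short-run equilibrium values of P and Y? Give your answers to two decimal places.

This is a negative demand shock: AD shifts left.
New AD: Y = 2328 − 11P.
Set AD = SRAS: 2328 − 11P = 942 + 11P, so 1386 = 22P and P = 63.00.
Substituting into AD, Y = 1635.00.

P = 63.00, Y = 1635.00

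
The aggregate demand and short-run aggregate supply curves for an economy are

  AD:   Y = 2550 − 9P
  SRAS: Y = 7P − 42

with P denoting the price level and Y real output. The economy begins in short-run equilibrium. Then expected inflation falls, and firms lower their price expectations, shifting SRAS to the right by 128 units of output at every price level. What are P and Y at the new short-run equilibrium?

This is a positive supply shock: SRAS shifts right.
New SRAS: Y = 86 + 7P.
Set AD = SRAS: 2550 − 9P = 86 + 7P, so 2464 = 16P and P = 154.
Y = 2550 − 9·154 = 1164.

P = 154, Y = 1164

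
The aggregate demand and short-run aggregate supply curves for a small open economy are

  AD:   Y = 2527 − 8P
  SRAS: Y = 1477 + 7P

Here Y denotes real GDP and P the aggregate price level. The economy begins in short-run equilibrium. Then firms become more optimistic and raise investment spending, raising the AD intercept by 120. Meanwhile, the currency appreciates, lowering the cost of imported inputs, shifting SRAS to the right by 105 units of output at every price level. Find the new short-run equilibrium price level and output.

After both shocks: AD is Y = 2647 − 8P and SRAS is Y = 1582 + 7P.
Setting them equal: 1065 = 15P, so P = 71.
Y = 2647 − 8·71 = 2079.

P = 71, Y = 2079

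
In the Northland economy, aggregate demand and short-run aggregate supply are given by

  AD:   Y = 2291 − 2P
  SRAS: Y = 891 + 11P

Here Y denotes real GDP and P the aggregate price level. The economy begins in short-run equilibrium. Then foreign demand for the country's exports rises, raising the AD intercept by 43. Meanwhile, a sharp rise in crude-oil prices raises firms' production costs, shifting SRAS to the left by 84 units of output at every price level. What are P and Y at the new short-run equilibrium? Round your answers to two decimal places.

After both shocks: AD is Y = 2334 − 2P and SRAS is Y = 807 + 11P.
Setting them equal: 1527 = 13P, so P = 117.46.
Substituting into AD, Y = 2099.08.

P = 117.46, Y = 2099.08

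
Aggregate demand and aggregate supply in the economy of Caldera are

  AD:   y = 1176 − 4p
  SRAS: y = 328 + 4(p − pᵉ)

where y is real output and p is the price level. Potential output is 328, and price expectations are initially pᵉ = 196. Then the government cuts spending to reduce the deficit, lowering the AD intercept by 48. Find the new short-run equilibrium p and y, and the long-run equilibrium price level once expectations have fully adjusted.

AD shifts left: new AD is y = 1128 − 4p. With pᵉ = 196, SRAS is y = 4p − 456.
Short run: 1128 − 4p = 4p − 456 gives 1584 = 8p, so p = 198 and y = 1128 − 4·198 = 336.
y = 336 is above potential 328; expectations adjust and SRAS shifts left until y = 328.
Long run: on the new AD curve, 328 = 1128 − 4p gives p = 200.

Short run: p = 198, y = 336. Long run: p = 200.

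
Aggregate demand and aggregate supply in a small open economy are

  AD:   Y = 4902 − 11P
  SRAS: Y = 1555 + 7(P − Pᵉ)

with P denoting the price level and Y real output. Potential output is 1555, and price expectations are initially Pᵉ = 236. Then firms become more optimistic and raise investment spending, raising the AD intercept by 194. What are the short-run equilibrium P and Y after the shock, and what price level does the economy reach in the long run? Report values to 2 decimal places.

AD shifts right: new AD is Y = 5096 − 11P. With Pᵉ = 236, SRAS is Y = 7P − 97.
Short run: 5096 − 11P = 7P − 97 gives 5193 = 18P, so P = 288.50 and Y = 5096 − 11P = 1922.50.
Y = 1922.50 is above potential 1555; expectations adjust and SRAS shifts left until Y = 1555.
Long run: on the new AD curve, 1555 = 5096 − 11P gives P = 321.91.

Short run: P = 288.50, Y = 1922.50. Long run: P = 321.91.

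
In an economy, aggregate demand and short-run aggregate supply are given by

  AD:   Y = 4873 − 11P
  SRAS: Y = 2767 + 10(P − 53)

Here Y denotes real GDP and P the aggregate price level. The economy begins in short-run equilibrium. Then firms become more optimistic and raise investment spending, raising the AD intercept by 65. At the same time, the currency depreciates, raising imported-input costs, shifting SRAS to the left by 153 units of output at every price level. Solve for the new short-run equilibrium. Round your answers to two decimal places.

P = 135.90, Y = 3443.05

After both shocks: AD is Y = 4938 − 11P and SRAS is Y = 2084 + 10P.
Setting them equal: 2854 = 21P, so P = 135.90.
Substituting into AD, Y = 3443.05.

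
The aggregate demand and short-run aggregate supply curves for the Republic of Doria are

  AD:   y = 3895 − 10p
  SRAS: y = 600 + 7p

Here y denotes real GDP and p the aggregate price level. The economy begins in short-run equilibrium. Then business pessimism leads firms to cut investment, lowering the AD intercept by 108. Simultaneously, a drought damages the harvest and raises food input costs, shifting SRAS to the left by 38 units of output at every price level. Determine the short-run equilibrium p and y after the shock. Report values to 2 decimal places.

p = 189.71, y = 1889.94

After both shocks: AD is y = 3787 − 10p and SRAS is y = 562 + 7p.
Setting them equal: 3225 = 17p, so p = 189.71.
Substituting into AD, y = 1889.94.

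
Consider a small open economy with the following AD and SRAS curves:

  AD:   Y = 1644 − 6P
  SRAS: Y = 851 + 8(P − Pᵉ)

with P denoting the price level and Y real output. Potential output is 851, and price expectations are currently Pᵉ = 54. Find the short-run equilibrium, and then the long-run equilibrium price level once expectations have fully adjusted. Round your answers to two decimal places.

Short run: with Pᵉ = 54, SRAS is Y = 419 + 8P. Setting AD = SRAS gives 1225 = 14P, so P = 87.50 and Y = 1644 − 6P = 1119.00.
Output 1119.00 is above potential 851, so over time expected prices rise and SRAS shifts left until Y returns to 851.
Long run: Y = 851 on the AD curve gives 851 = 1644 − 6P, so P = 132.17.

Short run: P = 87.50, Y = 1119.00. Long run: P = 132.17.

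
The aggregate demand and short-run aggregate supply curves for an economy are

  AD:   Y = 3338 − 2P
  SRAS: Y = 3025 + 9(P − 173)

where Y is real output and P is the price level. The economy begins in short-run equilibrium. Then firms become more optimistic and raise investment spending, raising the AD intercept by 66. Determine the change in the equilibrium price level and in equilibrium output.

ΔP = +6, ΔY = +54

This is a positive demand shock: AD shifts right.
New AD: Y = 3404 − 2P.
SRAS can be written Y = 1468 + 9P.
Set AD = SRAS: 3404 − 2P = 1468 + 9P, so 1936 = 11P and P = 176.
Y = 3404 − 2·176 = 3052.
Initially P = 170, Y = 2998, so ΔP = +6 and ΔY = +54.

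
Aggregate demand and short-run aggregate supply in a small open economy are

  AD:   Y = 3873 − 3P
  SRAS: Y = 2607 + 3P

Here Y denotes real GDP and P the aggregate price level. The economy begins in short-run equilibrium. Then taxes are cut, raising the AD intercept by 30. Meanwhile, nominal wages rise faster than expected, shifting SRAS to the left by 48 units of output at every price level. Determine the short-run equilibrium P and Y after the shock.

P = 224, Y = 3231

After both shocks: AD is Y = 3903 − 3P and SRAS is Y = 2559 + 3P.
Setting them equal: 1344 = 6P, so P = 224.
Y = 3903 − 3·224 = 3231.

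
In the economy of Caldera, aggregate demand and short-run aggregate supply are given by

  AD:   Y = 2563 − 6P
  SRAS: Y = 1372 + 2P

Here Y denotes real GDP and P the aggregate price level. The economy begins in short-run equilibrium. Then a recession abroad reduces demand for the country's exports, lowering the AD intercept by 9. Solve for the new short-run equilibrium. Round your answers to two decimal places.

This is a negative demand shock: AD shifts left.
New AD: Y = 2554 − 6P.
Set AD = SRAS: 2554 − 6P = 1372 + 2P, so 1182 = 8P and P = 147.75.
Substituting into AD, Y = 1667.50.

P = 147.75, Y = 1667.50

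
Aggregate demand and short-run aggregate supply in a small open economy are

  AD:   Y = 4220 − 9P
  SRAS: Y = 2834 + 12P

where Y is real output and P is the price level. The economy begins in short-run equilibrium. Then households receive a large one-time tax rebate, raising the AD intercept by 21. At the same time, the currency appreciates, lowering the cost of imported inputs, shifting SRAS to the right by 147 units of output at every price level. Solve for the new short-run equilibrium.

After both shocks: AD is Y = 4241 − 9P and SRAS is Y = 2981 + 12P.
Setting them equal: 1260 = 21P, so P = 60.
Y = 4241 − 9·60 = 3701.

P = 60, Y = 3701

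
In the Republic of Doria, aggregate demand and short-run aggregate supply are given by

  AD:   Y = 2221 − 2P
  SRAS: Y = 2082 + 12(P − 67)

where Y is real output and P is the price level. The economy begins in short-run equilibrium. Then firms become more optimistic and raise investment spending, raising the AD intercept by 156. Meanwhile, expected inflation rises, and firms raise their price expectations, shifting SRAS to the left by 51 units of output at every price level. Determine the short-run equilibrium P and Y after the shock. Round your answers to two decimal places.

After both shocks: AD is Y = 2377 − 2P and SRAS is Y = 1227 + 12P.
Setting them equal: 1150 = 14P, so P = 82.14.
Substituting into AD, Y = 2212.71.

P = 82.14, Y = 2212.71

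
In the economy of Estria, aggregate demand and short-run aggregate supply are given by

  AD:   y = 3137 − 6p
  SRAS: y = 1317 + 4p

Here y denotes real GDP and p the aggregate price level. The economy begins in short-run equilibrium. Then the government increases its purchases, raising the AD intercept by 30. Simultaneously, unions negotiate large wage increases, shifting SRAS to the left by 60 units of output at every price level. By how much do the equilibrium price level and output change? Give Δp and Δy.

After both shocks: AD is y = 3167 − 6p and SRAS is y = 1257 + 4p.
Setting them equal: 1910 = 10p, so p = 191.
y = 3167 − 6·191 = 2021.
Initially p = 182, y = 2045, so Δp = +9 and Δy = -24.

Δp = +9, Δy = -24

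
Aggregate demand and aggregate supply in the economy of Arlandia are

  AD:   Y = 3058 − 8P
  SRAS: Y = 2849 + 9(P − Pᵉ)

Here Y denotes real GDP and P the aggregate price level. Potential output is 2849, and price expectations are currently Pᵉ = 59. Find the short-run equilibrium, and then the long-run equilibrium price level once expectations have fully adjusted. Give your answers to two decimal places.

Short run: P = 43.53, Y = 2709.76. Long run: P = 26.13.

Short run: with Pᵉ = 59, SRAS is Y = 2318 + 9P. Setting AD = SRAS gives 740 = 17P, so P = 43.53 and Y = 3058 − 8P = 2709.76.
Output 2709.76 is below potential 2849, so over time expected prices fall and SRAS shifts right until Y returns to 2849.
Long run: Y = 2849 on the AD curve gives 2849 = 3058 − 8P, so P = 26.13.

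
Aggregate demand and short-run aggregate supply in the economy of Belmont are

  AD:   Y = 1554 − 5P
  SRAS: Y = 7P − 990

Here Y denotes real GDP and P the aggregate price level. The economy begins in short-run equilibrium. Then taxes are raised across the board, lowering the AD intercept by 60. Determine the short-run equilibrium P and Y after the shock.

P = 207, Y = 459

This is a negative demand shock: AD shifts left.
New AD: Y = 1494 − 5P.
Set AD = SRAS: 1494 − 5P = 7P − 990, so 2484 = 12P and P = 207.
Y = 1494 − 5·207 = 459.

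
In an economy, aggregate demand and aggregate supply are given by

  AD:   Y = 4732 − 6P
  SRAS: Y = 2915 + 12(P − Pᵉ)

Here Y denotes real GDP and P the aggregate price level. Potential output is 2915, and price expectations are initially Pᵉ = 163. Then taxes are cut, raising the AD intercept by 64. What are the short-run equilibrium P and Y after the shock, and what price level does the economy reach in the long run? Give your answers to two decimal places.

Short run: P = 213.17, Y = 3517.00. Long run: P = 313.50.

AD shifts right: new AD is Y = 4796 − 6P. With Pᵉ = 163, SRAS is Y = 959 + 12P.
Short run: 4796 − 6P = 959 + 12P gives 3837 = 18P, so P = 213.17 and Y = 4796 − 6P = 3517.00.
Y = 3517.00 is above potential 2915; expectations adjust and SRAS shifts left until Y = 2915.
Long run: on the new AD curve, 2915 = 4796 − 6P gives P = 313.50.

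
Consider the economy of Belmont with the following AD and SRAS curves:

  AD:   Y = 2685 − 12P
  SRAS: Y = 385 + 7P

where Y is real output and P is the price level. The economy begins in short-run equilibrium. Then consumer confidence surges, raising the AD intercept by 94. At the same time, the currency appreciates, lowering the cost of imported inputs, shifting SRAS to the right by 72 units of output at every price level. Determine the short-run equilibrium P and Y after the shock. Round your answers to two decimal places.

P = 122.21, Y = 1312.47

After both shocks: AD is Y = 2779 − 12P and SRAS is Y = 457 + 7P.
Setting them equal: 2322 = 19P, so P = 122.21.
Substituting into AD, Y = 1312.47.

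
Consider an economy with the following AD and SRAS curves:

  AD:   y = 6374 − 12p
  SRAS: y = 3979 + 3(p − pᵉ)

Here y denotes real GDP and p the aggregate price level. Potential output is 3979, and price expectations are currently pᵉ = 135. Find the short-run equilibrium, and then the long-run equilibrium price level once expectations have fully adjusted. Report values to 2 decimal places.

Short run: with pᵉ = 135, SRAS is y = 3574 + 3p. Setting AD = SRAS gives 2800 = 15p, so p = 186.67 and y = 6374 − 12p = 4134.00.
Output 4134.00 is above potential 3979, so over time expected prices rise and SRAS shifts left until y returns to 3979.
Long run: y = 3979 on the AD curve gives 3979 = 6374 − 12p, so p = 199.58.

Short run: p = 186.67, y = 4134.00. Long run: p = 199.58.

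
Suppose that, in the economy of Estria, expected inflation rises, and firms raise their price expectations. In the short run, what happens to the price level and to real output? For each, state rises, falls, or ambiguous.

Price level: rises; output: falls

This is an adverse supply shock: SRAS shifts left.
Moving along the downward-sloping AD curve, P rises and Y falls.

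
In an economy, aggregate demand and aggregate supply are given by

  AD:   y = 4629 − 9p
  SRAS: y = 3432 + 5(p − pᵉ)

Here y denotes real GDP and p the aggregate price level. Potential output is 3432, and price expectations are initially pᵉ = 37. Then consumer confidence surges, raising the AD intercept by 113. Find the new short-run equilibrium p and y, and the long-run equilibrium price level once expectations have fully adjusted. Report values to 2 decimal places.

Short run: p = 106.79, y = 3780.93. Long run: p = 145.56.

AD shifts right: new AD is y = 4742 − 9p. With pᵉ = 37, SRAS is y = 3247 + 5p.
Short run: 4742 − 9p = 3247 + 5p gives 1495 = 14p, so p = 106.79 and y = 4742 − 9p = 3780.93.
y = 3780.93 is above potential 3432; expectations adjust and SRAS shifts left until y = 3432.
Long run: on the new AD curve, 3432 = 4742 − 9p gives p = 145.56.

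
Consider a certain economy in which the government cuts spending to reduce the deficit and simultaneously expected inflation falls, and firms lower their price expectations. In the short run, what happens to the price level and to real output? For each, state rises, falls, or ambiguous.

Price level: falls; output: ambiguous

The first event is a negative demand shock: AD shifts left, which by itself pushes P down and Y down.
The second is a favourable supply shock: SRAS shifts right, which by itself pushes P down and Y up.
Both shocks push P down, so P falls. The two shocks push Y in opposite directions, so the effect on Y is ambiguous.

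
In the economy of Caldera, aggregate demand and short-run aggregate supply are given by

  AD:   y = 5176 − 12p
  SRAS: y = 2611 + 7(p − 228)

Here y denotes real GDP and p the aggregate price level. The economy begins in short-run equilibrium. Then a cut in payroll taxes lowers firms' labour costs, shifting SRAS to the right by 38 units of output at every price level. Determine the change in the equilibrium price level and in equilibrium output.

This is a positive supply shock: SRAS shifts right.
New SRAS: y = 1053 + 7p.
Set AD = SRAS: 5176 − 12p = 1053 + 7p, so 4123 = 19p and p = 217.
y = 5176 − 12·217 = 2572.
Initially p = 219, y = 2548, so Δp = -2 and Δy = +24.

Δp = -2, Δy = +24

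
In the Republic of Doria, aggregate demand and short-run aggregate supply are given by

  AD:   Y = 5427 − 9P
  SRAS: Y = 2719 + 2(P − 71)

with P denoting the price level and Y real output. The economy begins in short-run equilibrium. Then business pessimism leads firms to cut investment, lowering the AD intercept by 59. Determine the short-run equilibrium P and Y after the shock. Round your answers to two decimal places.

P = 253.73, Y = 3084.45

This is a negative demand shock: AD shifts left.
New AD: Y = 5368 − 9P.
SRAS can be written Y = 2577 + 2P.
Set AD = SRAS: 5368 − 9P = 2577 + 2P, so 2791 = 11P and P = 253.73.
Substituting into AD, Y = 3084.45.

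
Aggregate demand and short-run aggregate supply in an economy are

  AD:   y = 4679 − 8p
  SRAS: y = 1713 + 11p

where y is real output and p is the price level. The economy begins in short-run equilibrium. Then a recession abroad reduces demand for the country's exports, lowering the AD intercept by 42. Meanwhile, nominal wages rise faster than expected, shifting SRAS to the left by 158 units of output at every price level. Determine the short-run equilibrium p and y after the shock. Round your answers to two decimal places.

After both shocks: AD is y = 4637 − 8p and SRAS is y = 1555 + 11p.
Setting them equal: 3082 = 19p, so p = 162.21.
Substituting into AD, y = 3339.32.

p = 162.21, y = 3339.32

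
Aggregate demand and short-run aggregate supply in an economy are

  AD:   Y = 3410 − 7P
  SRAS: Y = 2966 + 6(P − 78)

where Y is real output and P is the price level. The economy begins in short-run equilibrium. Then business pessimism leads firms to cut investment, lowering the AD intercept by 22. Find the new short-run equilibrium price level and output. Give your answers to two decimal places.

P = 68.46, Y = 2908.77

This is a negative demand shock: AD shifts left.
New AD: Y = 3388 − 7P.
SRAS can be written Y = 2498 + 6P.
Set AD = SRAS: 3388 − 7P = 2498 + 6P, so 890 = 13P and P = 68.46.
Substituting into AD, Y = 2908.77.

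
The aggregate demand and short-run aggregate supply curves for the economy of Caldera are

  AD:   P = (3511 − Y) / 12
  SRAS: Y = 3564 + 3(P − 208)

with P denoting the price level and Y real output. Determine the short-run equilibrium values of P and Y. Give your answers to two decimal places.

P = 38.07, Y = 3054.20

Write SRAS as Y = 3564 + 3P − 624 = 2940 + 3P.
Rearrange AD to Y = 3511 − 12P.
Set AD = SRAS: 3511 − 12P = 2940 + 3P, so 571 = 15P and P = 38.07.
Substituting into AD, Y = 3511 − 12P = 3054.20.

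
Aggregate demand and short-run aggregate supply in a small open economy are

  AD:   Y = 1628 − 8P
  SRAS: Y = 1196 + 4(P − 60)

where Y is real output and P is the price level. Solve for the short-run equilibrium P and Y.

P = 56, Y = 1180

Write SRAS as Y = 1196 + 4P − 240 = 956 + 4P.
Set AD = SRAS: 1628 − 8P = 956 + 4P, so 672 = 12P and P = 56.
Then Y = 1628 − 8·56 = 1180.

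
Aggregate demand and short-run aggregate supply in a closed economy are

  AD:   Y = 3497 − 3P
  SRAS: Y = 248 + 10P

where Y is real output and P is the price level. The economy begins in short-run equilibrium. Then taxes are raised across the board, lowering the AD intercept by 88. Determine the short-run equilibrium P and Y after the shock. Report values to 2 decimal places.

This is a negative demand shock: AD shifts left.
New AD: Y = 3409 − 3P.
Set AD = SRAS: 3409 − 3P = 248 + 10P, so 3161 = 13P and P = 243.15.
Substituting into AD, Y = 2679.54.

P = 243.15, Y = 2679.54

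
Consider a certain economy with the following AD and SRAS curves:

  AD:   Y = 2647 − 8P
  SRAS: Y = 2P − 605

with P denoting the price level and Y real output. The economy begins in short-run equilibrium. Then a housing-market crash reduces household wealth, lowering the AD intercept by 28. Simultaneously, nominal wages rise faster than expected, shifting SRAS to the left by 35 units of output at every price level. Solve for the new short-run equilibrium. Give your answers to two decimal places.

P = 325.90, Y = 11.80

After both shocks: AD is Y = 2619 − 8P and SRAS is Y = 2P − 640.
Setting them equal: 3259 = 10P, so P = 325.90.
Substituting into AD, Y = 11.80.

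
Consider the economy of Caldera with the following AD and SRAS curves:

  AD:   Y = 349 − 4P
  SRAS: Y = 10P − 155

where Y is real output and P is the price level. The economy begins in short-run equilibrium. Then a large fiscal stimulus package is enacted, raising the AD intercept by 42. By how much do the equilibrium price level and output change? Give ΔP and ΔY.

This is a positive demand shock: AD shifts right.
New AD: Y = 391 − 4P.
Set AD = SRAS: 391 − 4P = 10P − 155, so 546 = 14P and P = 39.
Y = 391 − 4·39 = 235.
Initially P = 36, Y = 205, so ΔP = +3 and ΔY = +30.

ΔP = +3, ΔY = +30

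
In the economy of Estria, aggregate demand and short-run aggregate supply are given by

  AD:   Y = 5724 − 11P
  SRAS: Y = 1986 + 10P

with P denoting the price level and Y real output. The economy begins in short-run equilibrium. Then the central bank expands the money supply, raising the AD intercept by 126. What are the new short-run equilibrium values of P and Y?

P = 184, Y = 3826

This is a positive demand shock: AD shifts right.
New AD: Y = 5850 − 11P.
Set AD = SRAS: 5850 − 11P = 1986 + 10P, so 3864 = 21P and P = 184.
Y = 5850 − 11·184 = 3826.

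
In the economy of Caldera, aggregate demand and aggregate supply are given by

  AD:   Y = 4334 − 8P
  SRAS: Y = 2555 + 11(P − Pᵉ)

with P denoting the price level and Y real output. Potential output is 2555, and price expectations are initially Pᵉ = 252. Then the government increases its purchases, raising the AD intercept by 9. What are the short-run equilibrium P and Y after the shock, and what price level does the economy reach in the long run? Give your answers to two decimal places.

Short run: P = 240.00, Y = 2423.00. Long run: P = 223.50.

AD shifts right: new AD is Y = 4343 − 8P. With Pᵉ = 252, SRAS is Y = 11P − 217.
Short run: 4343 − 8P = 11P − 217 gives 4560 = 19P, so P = 240.00 and Y = 4343 − 8P = 2423.00.
Y = 2423.00 is below potential 2555; expectations adjust and SRAS shifts right until Y = 2555.
Long run: on the new AD curve, 2555 = 4343 − 8P gives P = 223.50.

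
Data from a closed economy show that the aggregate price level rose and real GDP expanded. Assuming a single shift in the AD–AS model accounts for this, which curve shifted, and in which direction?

P rose and Y rose. An AD shift moves P and Y in the same direction; an SRAS shift moves them in opposite directions.
Here P and Y moved in the same direction, so the AD curve shifted.
Since Y rose, AD shifted right.

AD shifted right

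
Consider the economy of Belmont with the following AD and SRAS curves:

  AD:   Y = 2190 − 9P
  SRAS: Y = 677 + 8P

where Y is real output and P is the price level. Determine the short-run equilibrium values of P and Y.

P = 89, Y = 1389

Set AD = SRAS: 2190 − 9P = 677 + 8P, so 1513 = 17P and P = 89.
Then Y = 2190 − 9·89 = 1389.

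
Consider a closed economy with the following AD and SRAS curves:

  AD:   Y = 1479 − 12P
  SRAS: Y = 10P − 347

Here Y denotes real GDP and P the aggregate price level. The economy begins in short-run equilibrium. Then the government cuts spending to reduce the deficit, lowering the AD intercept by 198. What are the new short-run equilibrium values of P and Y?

P = 74, Y = 393

This is a negative demand shock: AD shifts left.
New AD: Y = 1281 − 12P.
Set AD = SRAS: 1281 − 12P = 10P − 347, so 1628 = 22P and P = 74.
Y = 1281 − 12·74 = 393.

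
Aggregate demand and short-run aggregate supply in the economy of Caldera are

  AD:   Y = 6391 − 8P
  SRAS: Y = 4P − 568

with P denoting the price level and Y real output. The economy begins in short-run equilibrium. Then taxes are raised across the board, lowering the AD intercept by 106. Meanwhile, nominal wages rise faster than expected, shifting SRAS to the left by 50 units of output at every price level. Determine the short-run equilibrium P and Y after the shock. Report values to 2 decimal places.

After both shocks: AD is Y = 6285 − 8P and SRAS is Y = 4P − 618.
Setting them equal: 6903 = 12P, so P = 575.25.
Substituting into AD, Y = 1683.00.

P = 575.25, Y = 1683.00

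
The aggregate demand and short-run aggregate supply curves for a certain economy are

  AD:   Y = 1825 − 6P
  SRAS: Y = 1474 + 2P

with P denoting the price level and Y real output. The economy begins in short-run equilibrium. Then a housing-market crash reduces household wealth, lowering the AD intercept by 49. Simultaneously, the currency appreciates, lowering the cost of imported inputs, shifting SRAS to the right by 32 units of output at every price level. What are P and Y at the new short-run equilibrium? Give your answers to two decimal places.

After both shocks: AD is Y = 1776 − 6P and SRAS is Y = 1506 + 2P.
Setting them equal: 270 = 8P, so P = 33.75.
Substituting into AD, Y = 1573.50.

P = 33.75, Y = 1573.50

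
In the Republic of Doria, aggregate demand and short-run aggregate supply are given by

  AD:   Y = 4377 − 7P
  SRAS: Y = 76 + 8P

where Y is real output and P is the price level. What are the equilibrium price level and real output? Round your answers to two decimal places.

P = 286.73, Y = 2369.87

Set AD = SRAS: 4377 − 7P = 76 + 8P, so 4301 = 15P and P = 286.73.
Substituting into AD, Y = 4377 − 7P = 2369.87.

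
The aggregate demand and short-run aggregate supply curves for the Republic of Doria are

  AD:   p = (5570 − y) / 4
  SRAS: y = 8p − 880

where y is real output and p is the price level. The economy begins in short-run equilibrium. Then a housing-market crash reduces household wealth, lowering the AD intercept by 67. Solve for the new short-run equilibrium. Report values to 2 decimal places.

This is a negative demand shock: AD shifts left.
New AD: y = 5503 − 4p.
Set AD = SRAS: 5503 − 4p = 8p − 880, so 6383 = 12p and p = 531.92.
Substituting into AD, y = 3375.33.

p = 531.92, y = 3375.33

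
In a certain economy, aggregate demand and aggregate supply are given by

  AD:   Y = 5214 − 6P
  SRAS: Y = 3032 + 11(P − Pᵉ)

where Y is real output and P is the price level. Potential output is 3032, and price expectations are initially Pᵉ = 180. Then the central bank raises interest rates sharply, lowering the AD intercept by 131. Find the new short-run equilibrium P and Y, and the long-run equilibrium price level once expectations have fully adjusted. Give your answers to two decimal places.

AD shifts left: new AD is Y = 5083 − 6P. With Pᵉ = 180, SRAS is Y = 1052 + 11P.
Short run: 5083 − 6P = 1052 + 11P gives 4031 = 17P, so P = 237.12 and Y = 5083 − 6P = 3660.29.
Y = 3660.29 is above potential 3032; expectations adjust and SRAS shifts left until Y = 3032.
Long run: on the new AD curve, 3032 = 5083 − 6P gives P = 341.83.

Short run: P = 237.12, Y = 3660.29. Long run: P = 341.83.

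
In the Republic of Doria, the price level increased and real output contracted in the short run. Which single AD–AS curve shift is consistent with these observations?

P rose and Y fell. An AD shift moves P and Y in the same direction; an SRAS shift moves them in opposite directions.
Here P and Y moved in opposite directions, so the SRAS curve shifted.
Since Y fell, SRAS shifted left.

SRAS shifted left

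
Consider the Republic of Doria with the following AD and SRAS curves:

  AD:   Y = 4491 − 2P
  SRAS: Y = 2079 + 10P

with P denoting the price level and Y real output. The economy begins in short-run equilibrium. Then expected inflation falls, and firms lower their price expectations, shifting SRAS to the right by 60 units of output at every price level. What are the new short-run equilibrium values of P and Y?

This is a positive supply shock: SRAS shifts right.
New SRAS: Y = 2139 + 10P.
Set AD = SRAS: 4491 − 2P = 2139 + 10P, so 2352 = 12P and P = 196.
Y = 4491 − 2·196 = 4099.

P = 196, Y = 4099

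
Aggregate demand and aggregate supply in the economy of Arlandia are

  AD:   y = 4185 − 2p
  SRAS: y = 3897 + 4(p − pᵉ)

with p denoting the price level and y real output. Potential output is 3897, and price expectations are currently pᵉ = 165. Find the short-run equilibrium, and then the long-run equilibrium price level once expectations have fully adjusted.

Short run: p = 158, y = 3869. Long run: p = 144.

Short run: with pᵉ = 165, SRAS is y = 3237 + 4p. Setting AD = SRAS gives 948 = 6p, so p = 158 and y = 4185 − 2·158 = 3869.
Output 3869 is below potential 3897, so over time expected prices fall and SRAS shifts right until y returns to 3897.
Long run: y = 3897 on the AD curve gives 3897 = 4185 − 2p, so p = 144.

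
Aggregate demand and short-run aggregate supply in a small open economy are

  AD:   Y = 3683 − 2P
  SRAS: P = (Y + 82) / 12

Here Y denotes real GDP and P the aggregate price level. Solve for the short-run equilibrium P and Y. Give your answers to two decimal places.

Rearrange SRAS to Y = 12P − 82.
Set AD = SRAS: 3683 − 2P = 12P − 82, so 3765 = 14P and P = 268.93.
Substituting into AD, Y = 3683 − 2P = 3145.14.

P = 268.93, Y = 3145.14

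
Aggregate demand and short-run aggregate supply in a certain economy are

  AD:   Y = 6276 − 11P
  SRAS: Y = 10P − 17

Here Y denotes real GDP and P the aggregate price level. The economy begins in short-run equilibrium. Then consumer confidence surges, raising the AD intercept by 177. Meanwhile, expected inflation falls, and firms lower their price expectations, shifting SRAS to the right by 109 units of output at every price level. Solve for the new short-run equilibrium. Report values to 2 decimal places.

After both shocks: AD is Y = 6453 − 11P and SRAS is Y = 92 + 10P.
Setting them equal: 6361 = 21P, so P = 302.90.
Substituting into AD, Y = 3121.05.

P = 302.90, Y = 3121.05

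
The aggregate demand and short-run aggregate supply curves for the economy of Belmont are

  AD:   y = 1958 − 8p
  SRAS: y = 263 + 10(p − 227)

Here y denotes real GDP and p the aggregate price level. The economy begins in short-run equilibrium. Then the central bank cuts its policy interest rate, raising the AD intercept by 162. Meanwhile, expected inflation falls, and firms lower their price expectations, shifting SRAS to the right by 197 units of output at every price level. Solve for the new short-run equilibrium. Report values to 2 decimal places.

After both shocks: AD is y = 2120 − 8p and SRAS is y = 10p − 1810.
Setting them equal: 3930 = 18p, so p = 218.33.
Substituting into AD, y = 373.33.

p = 218.33, y = 373.33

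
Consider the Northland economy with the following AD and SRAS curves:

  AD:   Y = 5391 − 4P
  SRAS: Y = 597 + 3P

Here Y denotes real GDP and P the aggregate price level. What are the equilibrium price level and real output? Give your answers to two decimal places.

P = 684.86, Y = 2651.57

Set AD = SRAS: 5391 − 4P = 597 + 3P, so 4794 = 7P and P = 684.86.
Substituting into AD, Y = 5391 − 4P = 2651.57.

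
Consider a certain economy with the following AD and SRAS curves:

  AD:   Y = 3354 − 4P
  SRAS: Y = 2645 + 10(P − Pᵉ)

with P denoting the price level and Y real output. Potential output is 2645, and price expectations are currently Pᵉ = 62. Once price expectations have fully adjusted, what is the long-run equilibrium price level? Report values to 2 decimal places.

Short run: with Pᵉ = 62, SRAS is Y = 2025 + 10P. Setting AD = SRAS gives 1329 = 14P, so P = 94.93 and Y = 3354 − 4P = 2974.29.
Output 2974.29 is above potential 2645, so over time expected prices rise and SRAS shifts left until Y returns to 2645.
Long run: Y = 2645 on the AD curve gives 2645 = 3354 − 4P, so P = 177.25.

Long-run P = 177.25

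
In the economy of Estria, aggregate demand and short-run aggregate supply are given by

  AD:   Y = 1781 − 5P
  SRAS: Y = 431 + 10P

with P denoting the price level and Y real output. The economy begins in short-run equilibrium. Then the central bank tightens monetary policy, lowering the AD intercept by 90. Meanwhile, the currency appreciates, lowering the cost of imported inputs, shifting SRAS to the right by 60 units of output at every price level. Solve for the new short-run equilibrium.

After both shocks: AD is Y = 1691 − 5P and SRAS is Y = 491 + 10P.
Setting them equal: 1200 = 15P, so P = 80.
Y = 1691 − 5·80 = 1291.

P = 80, Y = 1291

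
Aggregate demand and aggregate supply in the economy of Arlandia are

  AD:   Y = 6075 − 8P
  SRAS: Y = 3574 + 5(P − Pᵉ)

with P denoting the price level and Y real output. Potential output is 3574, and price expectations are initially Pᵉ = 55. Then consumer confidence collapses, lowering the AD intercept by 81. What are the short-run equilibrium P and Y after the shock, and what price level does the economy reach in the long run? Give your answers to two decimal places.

AD shifts left: new AD is Y = 5994 − 8P. With Pᵉ = 55, SRAS is Y = 3299 + 5P.
Short run: 5994 − 8P = 3299 + 5P gives 2695 = 13P, so P = 207.31 and Y = 5994 − 8P = 4335.54.
Y = 4335.54 is above potential 3574; expectations adjust and SRAS shifts left until Y = 3574.
Long run: on the new AD curve, 3574 = 5994 − 8P gives P = 302.50.

Short run: P = 207.31, Y = 4335.54. Long run: P = 302.50.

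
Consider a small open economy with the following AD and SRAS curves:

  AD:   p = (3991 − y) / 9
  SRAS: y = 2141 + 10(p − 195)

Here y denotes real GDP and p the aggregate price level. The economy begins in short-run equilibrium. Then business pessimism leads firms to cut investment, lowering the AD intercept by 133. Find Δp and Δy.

Δp = -7, Δy = -70

This is a negative demand shock: AD shifts left.
New AD: y = 3858 − 9p.
SRAS can be written y = 191 + 10p.
Set AD = SRAS: 3858 − 9p = 191 + 10p, so 3667 = 19p and p = 193.
y = 3858 − 9·193 = 2121.
Initially p = 200, y = 2191, so Δp = -7 and Δy = -70.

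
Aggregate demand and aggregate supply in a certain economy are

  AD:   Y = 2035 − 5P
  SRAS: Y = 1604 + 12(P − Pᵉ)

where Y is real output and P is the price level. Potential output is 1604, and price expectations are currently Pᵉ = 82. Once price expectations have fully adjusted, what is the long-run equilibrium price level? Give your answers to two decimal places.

Long-run P = 86.20

Short run: with Pᵉ = 82, SRAS is Y = 620 + 12P. Setting AD = SRAS gives 1415 = 17P, so P = 83.24 and Y = 2035 − 5P = 1618.82.
Output 1618.82 is above potential 1604, so over time expected prices rise and SRAS shifts left until Y returns to 1604.
Long run: Y = 1604 on the AD curve gives 1604 = 2035 − 5P, so P = 86.20.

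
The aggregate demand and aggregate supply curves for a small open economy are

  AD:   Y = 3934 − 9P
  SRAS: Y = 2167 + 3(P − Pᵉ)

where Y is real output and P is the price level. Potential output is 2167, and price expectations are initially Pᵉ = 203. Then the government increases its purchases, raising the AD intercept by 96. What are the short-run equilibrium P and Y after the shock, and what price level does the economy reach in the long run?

Short run: P = 206, Y = 2176. Long run: P = 207.

AD shifts right: new AD is Y = 4030 − 9P. With Pᵉ = 203, SRAS is Y = 1558 + 3P.
Short run: 4030 − 9P = 1558 + 3P gives 2472 = 12P, so P = 206 and Y = 4030 − 9·206 = 2176.
Y = 2176 is above potential 2167; expectations adjust and SRAS shifts left until Y = 2167.
Long run: on the new AD curve, 2167 = 4030 − 9P gives P = 207.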